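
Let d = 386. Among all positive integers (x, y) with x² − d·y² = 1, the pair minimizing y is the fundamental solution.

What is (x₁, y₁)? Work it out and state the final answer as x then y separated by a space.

111555 5678

√386 → a₀=19, period (1,1,1,4,1,18,1,4,1,1,1,38); ℓ=12 even so k=11
k=0  a_k=19  p_k/q_k = 19/1
k=1  a_k=1  p_k/q_k = 20/1
…
k=3  a_k=1  p_k/q_k = 59/3
k=4  a_k=4  p_k/q_k = 275/14
k=5  a_k=1  p_k/q_k = 334/17
k=6  a_k=18  p_k/q_k = 6287/320
…
k=8  a_k=4  p_k/q_k = 32771/1668
k=9  a_k=1  p_k/q_k = 39392/2005
k=10  a_k=1  p_k/q_k = 72163/3673
k=11  a_k=1  p_k/q_k = 111555/5678
fundamental: x₁=111555, y₁=5678  (since 12444518025 − 386·32239684 = 1)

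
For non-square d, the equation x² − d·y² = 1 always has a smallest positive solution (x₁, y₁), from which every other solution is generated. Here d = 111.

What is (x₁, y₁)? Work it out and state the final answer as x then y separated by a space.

d=111: √d = [10; 1,1,6,1,1,20] (ℓ=6, even), read p_5/q_5
i=0: a=10 ⇒ p=10, q=1
i=1: a=1 ⇒ p=11, q=1
i=2: a=1 ⇒ p=21, q=2
…
i=4: a=1 ⇒ p=158, q=15
i=5: a=1 ⇒ p=295, q=28
fundamental: x₁=295, y₁=28  (since 87025 − 111·784 = 1)

295 28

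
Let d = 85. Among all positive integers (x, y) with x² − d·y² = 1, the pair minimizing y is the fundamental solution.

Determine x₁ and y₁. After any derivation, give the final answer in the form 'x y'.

285769 30996

√85 → a₀=9, period (4,1,1,4,18); ℓ=5 odd so k=9
k=0  a_k=9  p_k/q_k = 9/1
k=1  a_k=4  p_k/q_k = 37/4
k=2  a_k=1  p_k/q_k = 46/5
k=3  a_k=1  p_k/q_k = 83/9
k=4  a_k=4  p_k/q_k = 378/41
k=5  a_k=18  p_k/q_k = 6887/747
k=6  a_k=4  p_k/q_k = 27926/3029
k=7  a_k=1  p_k/q_k = 34813/3776
k=8  a_k=1  p_k/q_k = 62739/6805
k=9  a_k=4  p_k/q_k = 285769/30996
fundamental: x₁=285769, y₁=30996  (since 81663921361 − 85·960752016 = 1)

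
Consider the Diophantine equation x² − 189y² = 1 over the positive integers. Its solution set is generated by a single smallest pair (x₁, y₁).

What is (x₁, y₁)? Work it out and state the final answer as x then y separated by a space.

55 4

[13; 1,2,1,26] for √189; ℓ=4 ⇒ convergent index 3
k=0  a_k=13  p_k/q_k = 13/1
…
k=2  a_k=2  p_k/q_k = 41/3
k=3  a_k=1  p_k/q_k = 55/4
→ (55, 4).  Check: 55²=3025, 189·4²=3024, difference 1.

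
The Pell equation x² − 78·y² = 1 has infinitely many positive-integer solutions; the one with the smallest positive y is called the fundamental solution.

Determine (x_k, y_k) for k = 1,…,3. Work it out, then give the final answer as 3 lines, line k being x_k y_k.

53 6
5617 636
595349 67410

d=78: √d = [8; 1,4,1,16] (ℓ=4, even), read p_3/q_3
a_0=8:  p_0=8·1+0=8,  q_0=8·0+1=1
a_1=1:  p_1=1·8+1=9,  q_1=1·1+0=1
a_2=4:  p_2=4·9+8=44,  q_2=4·1+1=5
a_3=1:  p_3=1·44+9=53,  q_3=1·5+1=6
(x₁, y₁) = (53, 6);  53² − 78·6² = 1 ✓
(53+6√78)^2 = 5617 + 636√78
(53+6√78)^3 = 595349 + 67410√78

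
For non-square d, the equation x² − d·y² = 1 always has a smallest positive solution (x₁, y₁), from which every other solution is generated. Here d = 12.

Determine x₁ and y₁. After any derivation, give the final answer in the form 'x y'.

[3; 2,6] for √12; ℓ=2 ⇒ convergent index 1
k=0  a_k=3  p_k/q_k = 3/1
k=1  a_k=2  p_k/q_k = 7/2
→ (7, 2).  Check: 7²=49, 12·2²=48, difference 1.

7 2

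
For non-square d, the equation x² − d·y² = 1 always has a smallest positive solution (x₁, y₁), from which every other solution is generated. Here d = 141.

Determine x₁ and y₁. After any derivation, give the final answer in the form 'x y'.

√141 → a₀=11, period (1,6,1,22); ℓ=4 even so k=3
k=0  a_k=11  p_k/q_k = 11/1
k=1  a_k=1  p_k/q_k = 12/1
k=2  a_k=6  p_k/q_k = 83/7
k=3  a_k=1  p_k/q_k = 95/8
(x₁, y₁) = (95, 8);  95² − 141·8² = 1 ✓

95 8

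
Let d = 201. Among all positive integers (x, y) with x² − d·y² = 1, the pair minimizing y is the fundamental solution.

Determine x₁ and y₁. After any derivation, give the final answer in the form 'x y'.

d=201: √d = [14; 5,1,1,1,2,…,1,5,28] (ℓ=14, even), read p_13/q_13
k=0  a_k=14  p_k/q_k = 14/1
k=1  a_k=5  p_k/q_k = 71/5
k=2  a_k=1  p_k/q_k = 85/6
…
k=8  a_k=1  p_k/q_k = 8549/603
k=9  a_k=2  p_k/q_k = 24768/1747
…
k=12  a_k=1  p_k/q_k = 91402/6447
k=13  a_k=5  p_k/q_k = 515095/36332
→ (515095, 36332).  Check: 515095²=265322859025, 201·36332²=265322859024, difference 1.

515095 36332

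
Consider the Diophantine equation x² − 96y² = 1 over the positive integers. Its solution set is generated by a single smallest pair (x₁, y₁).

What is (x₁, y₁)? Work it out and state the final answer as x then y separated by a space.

49 5

[9; 1,3,1,18] for √96; ℓ=4 ⇒ convergent index 3
k=0  a_k=9  p_k/q_k = 9/1
k=1  a_k=1  p_k/q_k = 10/1
k=2  a_k=3  p_k/q_k = 39/4
k=3  a_k=1  p_k/q_k = 49/5
→ (49, 5).  Check: 49²=2401, 96·5²=2400, difference 1.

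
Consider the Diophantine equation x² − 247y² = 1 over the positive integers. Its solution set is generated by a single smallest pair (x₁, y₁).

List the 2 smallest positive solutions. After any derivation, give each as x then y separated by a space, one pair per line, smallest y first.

85292 5427
14549450527 925759368

√247 → a₀=15, period (1,2,1,1,9,1,9,1,1,2,1,30); ℓ=12 even so k=11
a_0=15:  p_0=15·1+0=15,  q_0=15·0+1=1
…
a_2=2:  p_2=2·16+15=47,  q_2=2·1+1=3
a_3=1:  p_3=1·47+16=63,  q_3=1·3+1=4
a_4=1:  p_4=1·63+47=110,  q_4=1·4+3=7
…
a_6=1:  p_6=1·1053+110=1163,  q_6=1·67+7=74
…
a_8=1:  p_8=1·11520+1163=12683,  q_8=1·733+74=807
a_9=1:  p_9=1·12683+11520=24203,  q_9=1·807+733=1540
a_10=2:  p_10=2·24203+12683=61089,  q_10=2·1540+807=3887
a_11=1:  p_11=1·61089+24203=85292,  q_11=1·3887+1540=5427
(x₁, y₁) = (85292, 5427);  85292² − 247·5427² = 1 ✓
k=2:  x_2 = 85292·85292+247·5427·5427 = 14549450527,  y_2 = 85292·5427+5427·85292 = 925759368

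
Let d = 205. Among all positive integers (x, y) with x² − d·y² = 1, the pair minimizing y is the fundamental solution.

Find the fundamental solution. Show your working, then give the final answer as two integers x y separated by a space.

√205 = [14; 3,6,1,4,1,6,3,28, …], period ℓ=8 (even) → k=7
i=0: a=14 ⇒ p=14, q=1
i=1: a=3 ⇒ p=43, q=3
i=2: a=6 ⇒ p=272, q=19
…
i=5: a=1 ⇒ p=1847, q=129
i=6: a=6 ⇒ p=12614, q=881
i=7: a=3 ⇒ p=39689, q=2772
fundamental: x₁=39689, y₁=2772  (since 1575216721 − 205·7683984 = 1)

39689 2772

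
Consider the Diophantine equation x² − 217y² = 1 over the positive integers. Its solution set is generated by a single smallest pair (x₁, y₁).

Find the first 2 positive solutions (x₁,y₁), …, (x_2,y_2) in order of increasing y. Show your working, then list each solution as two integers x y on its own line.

3844063 260952
29553640695937 2006231855952

√217 = [14; 1,2,1,2,1,…,2,1,28, …], period ℓ=16 (even) → k=15
i=0: a=14 ⇒ p=14, q=1
i=1: a=1 ⇒ p=15, q=1
i=2: a=2 ⇒ p=44, q=3
i=3: a=1 ⇒ p=59, q=4
i=4: a=2 ⇒ p=162, q=11
i=5: a=1 ⇒ p=221, q=15
i=6: a=1 ⇒ p=383, q=26
i=7: a=9 ⇒ p=3668, q=249
i=8: a=4 ⇒ p=15055, q=1022
i=9: a=9 ⇒ p=139163, q=9447
i=10: a=1 ⇒ p=154218, q=10469
i=11: a=1 ⇒ p=293381, q=19916
i=12: a=2 ⇒ p=740980, q=50301
i=13: a=1 ⇒ p=1034361, q=70217
i=14: a=2 ⇒ p=2809702, q=190735
i=15: a=1 ⇒ p=3844063, q=260952
(x₁, y₁) = (3844063, 260952);  3844063² − 217·260952² = 1 ✓
(3844063+260952√217)^2 = 29553640695937 + 2006231855952√217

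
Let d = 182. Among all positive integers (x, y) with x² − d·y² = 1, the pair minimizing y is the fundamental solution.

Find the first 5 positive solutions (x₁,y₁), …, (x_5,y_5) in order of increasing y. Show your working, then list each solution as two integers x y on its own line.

d=182: √d = [13; 2,26] (ℓ=2, even), read p_1/q_1
i=0: a=13 ⇒ p=13, q=1
i=1: a=2 ⇒ p=27, q=2
(x₁, y₁) = (27, 2);  27² − 182·2² = 1 ✓
k=2:  x_2 = 27·27+182·2·2 = 1457,  y_2 = 27·2+2·27 = 108
k=3:  x_3 = 27·1457+182·2·108 = 78651,  y_3 = 27·108+2·1457 = 5830
k=4:  x_4 = 27·78651+182·2·5830 = 4245697,  y_4 = 27·5830+2·78651 = 314712
k=5:  x_5 = 27·4245697+182·2·314712 = 229188987,  y_5 = 27·314712+2·4245697 = 16988618

27 2
1457 108
78651 5830
4245697 314712
229188987 16988618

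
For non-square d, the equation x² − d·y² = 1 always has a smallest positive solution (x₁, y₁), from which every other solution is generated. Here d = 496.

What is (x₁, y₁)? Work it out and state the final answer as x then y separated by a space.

4620799 207480

√496 = [22; 3,1,2,4,1,…,1,3,44, …], period ℓ=16 (even) → k=15
a_0=22:  p_0=22·1+0=22,  q_0=22·0+1=1
…
a_6=1:  p_6=1·1314+1069=2383,  q_6=1·59+48=107
…
a_9=2:  p_9=2·14543+6080=35166,  q_9=2·653+273=1579
…
a_12=4:  p_12=4·84875+49709=389209,  q_12=4·3811+2232=17476
…
a_14=1:  p_14=1·863293+389209=1252502,  q_14=1·38763+17476=56239
a_15=3:  p_15=3·1252502+863293=4620799,  q_15=3·56239+38763=207480
fundamental: x₁=4620799, y₁=207480  (since 21351783398401 − 496·43047950400 = 1)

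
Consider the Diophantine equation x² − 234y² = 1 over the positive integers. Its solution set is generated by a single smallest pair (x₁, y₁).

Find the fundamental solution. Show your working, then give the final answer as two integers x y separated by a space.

5201 340

√234 = [15; 3,2,1,2,1,2,3,30, …], period ℓ=8 (even) → k=7
a_0=15:  p_0=15·1+0=15,  q_0=15·0+1=1
…
a_6=2:  p_6=2·566+413=1545,  q_6=2·37+27=101
a_7=3:  p_7=3·1545+566=5201,  q_7=3·101+37=340
fundamental: x₁=5201, y₁=340  (since 27050401 − 234·115600 = 1)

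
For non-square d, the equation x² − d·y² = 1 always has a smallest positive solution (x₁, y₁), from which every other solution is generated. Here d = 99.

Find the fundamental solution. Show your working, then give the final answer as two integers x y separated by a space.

√99 = [9; 1,18, …], period ℓ=2 (even) → k=1
step 0: (9, 1)  from 9·(1,0) + (0,1)
step 1: (10, 1)  from 1·(9,1) + (1,0)
→ (10, 1).  Check: 10²=100, 99·1²=99, difference 1.

10 1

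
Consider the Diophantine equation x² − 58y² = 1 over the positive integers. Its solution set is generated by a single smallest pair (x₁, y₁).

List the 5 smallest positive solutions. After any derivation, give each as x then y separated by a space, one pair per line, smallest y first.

√58 → a₀=7, period (1,1,1,1,1,1,14); ℓ=7 odd so k=13
k=0  a_k=7  p_k/q_k = 7/1
k=1  a_k=1  p_k/q_k = 8/1
…
k=3  a_k=1  p_k/q_k = 23/3
k=4  a_k=1  p_k/q_k = 38/5
k=5  a_k=1  p_k/q_k = 61/8
k=6  a_k=1  p_k/q_k = 99/13
k=7  a_k=14  p_k/q_k = 1447/190
k=8  a_k=1  p_k/q_k = 1546/203
k=9  a_k=1  p_k/q_k = 2993/393
k=10  a_k=1  p_k/q_k = 4539/596
k=11  a_k=1  p_k/q_k = 7532/989
k=12  a_k=1  p_k/q_k = 12071/1585
k=13  a_k=1  p_k/q_k = 19603/2574
(x₁, y₁) = (19603, 2574);  19603² − 58·2574² = 1 ✓
k=2:  x_2 = 19603·19603+58·2574·2574 = 768555217,  y_2 = 19603·2574+2574·19603 = 100916244
k=3:  x_3 = 19603·768555217+58·2574·100916244 = 30131975818099,  y_3 = 19603·100916244+2574·768555217 = 3956522259690
k=4:  x_4 = 19603·30131975818099+58·2574·3956522259690 = 1181354243155834177,  y_4 = 19603·3956522259690+2574·30131975818099 = 155119411612489896
k=5:  x_5 = 19603·1181354243155834177+58·2574·155119411612489896 = 46316174427035658925363,  y_5 = 19603·155119411612489896+2574·1181354243155834177 = 6081611647722756602886

19603 2574
768555217 100916244
30131975818099 3956522259690
1181354243155834177 155119411612489896
46316174427035658925363 6081611647722756602886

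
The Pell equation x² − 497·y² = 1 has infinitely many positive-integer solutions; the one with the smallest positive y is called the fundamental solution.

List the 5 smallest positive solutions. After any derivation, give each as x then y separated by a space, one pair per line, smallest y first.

d=497: √d = [22; 3,2,2,5,6,5,2,2,3,44] (ℓ=10, even), read p_9/q_9
i=0: a=22 ⇒ p=22, q=1
…
i=4: a=5 ⇒ p=2051, q=92
…
i=6: a=5 ⇒ p=65476, q=2937
…
i=8: a=2 ⇒ p=352750, q=15823
i=9: a=3 ⇒ p=1201887, q=53912
→ (1201887, 53912).  Check: 1201887²=1444532360769, 497·53912²=1444532360768, difference 1.
(1201887+53912√497)^2 = 2889064721537 + 129592263888√497
(1201887+53912√497)^3 = 6944658661946678751 + 311510514535059400√497
(1201887+53912√497)^4 = 16693389930459326703284737 + 748800875565868281911712√497
(1201887+53912√497)^5 = 40127136686692992928199618718687 + 1799948075862157952969508541688√497

1201887 53912
2889064721537 129592263888
6944658661946678751 311510514535059400
16693389930459326703284737 748800875565868281911712
40127136686692992928199618718687 1799948075862157952969508541688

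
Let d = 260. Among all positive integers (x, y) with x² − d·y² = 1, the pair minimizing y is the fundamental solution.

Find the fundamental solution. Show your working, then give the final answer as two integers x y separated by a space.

129 8

√260 = [16; 8,32, …], period ℓ=2 (even) → k=1
i=0: a=16 ⇒ p=16, q=1
i=1: a=8 ⇒ p=129, q=8
fundamental: x₁=129, y₁=8  (since 16641 − 260·64 = 1)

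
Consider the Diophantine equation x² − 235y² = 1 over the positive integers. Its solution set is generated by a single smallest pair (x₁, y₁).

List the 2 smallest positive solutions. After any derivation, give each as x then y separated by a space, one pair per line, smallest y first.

d=235: √d = [15; 3,30] (ℓ=2, even), read p_1/q_1
a_0=15:  p_0=15·1+0=15,  q_0=15·0+1=1
a_1=3:  p_1=3·15+1=46,  q_1=3·1+0=3
(x₁, y₁) = (46, 3);  46² − 235·3² = 1 ✓
(46+3√235)^2 = 4231 + 276√235

46 3
4231 276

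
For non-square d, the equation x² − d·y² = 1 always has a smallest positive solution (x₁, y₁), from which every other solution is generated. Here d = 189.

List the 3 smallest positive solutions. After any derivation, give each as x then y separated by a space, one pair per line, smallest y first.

d=189: √d = [13; 1,2,1,26] (ℓ=4, even), read p_3/q_3
k=0  a_k=13  p_k/q_k = 13/1
…
k=2  a_k=2  p_k/q_k = 41/3
k=3  a_k=1  p_k/q_k = 55/4
(x₁, y₁) = (55, 4);  55² − 189·4² = 1 ✓
k=2:  x_2 = 55·55+189·4·4 = 6049,  y_2 = 55·4+4·55 = 440
k=3:  x_3 = 55·6049+189·4·440 = 665335,  y_3 = 55·440+4·6049 = 48396

55 4
6049 440
665335 48396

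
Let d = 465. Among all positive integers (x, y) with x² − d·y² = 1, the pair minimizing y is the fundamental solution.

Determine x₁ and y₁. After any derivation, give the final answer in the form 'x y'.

15871 736

d=465: √d = [21; 1,1,3,2,2,2,3,1,1,42] (ℓ=10, even), read p_9/q_9
a_0=21:  p_0=21·1+0=21,  q_0=21·0+1=1
a_1=1:  p_1=1·21+1=22,  q_1=1·1+0=1
…
a_3=3:  p_3=3·43+22=151,  q_3=3·2+1=7
a_4=2:  p_4=2·151+43=345,  q_4=2·7+2=16
…
a_6=2:  p_6=2·841+345=2027,  q_6=2·39+16=94
a_7=3:  p_7=3·2027+841=6922,  q_7=3·94+39=321
a_8=1:  p_8=1·6922+2027=8949,  q_8=1·321+94=415
a_9=1:  p_9=1·8949+6922=15871,  q_9=1·415+321=736
fundamental: x₁=15871, y₁=736  (since 251888641 − 465·541696 = 1)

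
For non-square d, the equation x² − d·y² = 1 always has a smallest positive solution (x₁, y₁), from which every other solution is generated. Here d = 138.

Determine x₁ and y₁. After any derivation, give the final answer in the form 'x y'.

√138 = [11; 1,2,1,22, …], period ℓ=4 (even) → k=3
a_0=11:  p_0=11·1+0=11,  q_0=11·0+1=1
a_1=1:  p_1=1·11+1=12,  q_1=1·1+0=1
a_2=2:  p_2=2·12+11=35,  q_2=2·1+1=3
a_3=1:  p_3=1·35+12=47,  q_3=1·3+1=4
fundamental: x₁=47, y₁=4  (since 2209 − 138·16 = 1)

47 4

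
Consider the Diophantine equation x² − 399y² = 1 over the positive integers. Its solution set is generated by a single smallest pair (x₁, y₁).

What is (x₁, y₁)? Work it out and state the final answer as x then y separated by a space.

[19; 1,38] for √399; ℓ=2 ⇒ convergent index 1
k=0  a_k=19  p_k/q_k = 19/1
k=1  a_k=1  p_k/q_k = 20/1
→ (20, 1).  Check: 20²=400, 399·1²=399, difference 1.

20 1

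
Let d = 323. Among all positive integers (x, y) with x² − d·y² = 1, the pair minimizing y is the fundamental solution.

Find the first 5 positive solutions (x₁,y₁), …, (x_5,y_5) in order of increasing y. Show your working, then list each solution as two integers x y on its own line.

d=323: √d = [17; 1,34] (ℓ=2, even), read p_1/q_1
k=0  a_k=17  p_k/q_k = 17/1
k=1  a_k=1  p_k/q_k = 18/1
→ (18, 1).  Check: 18²=324, 323·1²=323, difference 1.
(18+1√323)^2 = 647 + 36√323
(18+1√323)^3 = 23274 + 1295√323
(18+1√323)^4 = 837217 + 46584√323
(18+1√323)^5 = 30116538 + 1675729√323

18 1
647 36
23274 1295
837217 46584
30116538 1675729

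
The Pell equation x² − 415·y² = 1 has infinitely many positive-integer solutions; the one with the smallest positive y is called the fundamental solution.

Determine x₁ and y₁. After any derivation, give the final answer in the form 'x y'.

d=415: √d = [20; 2,1,2,4,6,…,1,2,40] (ℓ=16, even), read p_15/q_15
a_0=20:  p_0=20·1+0=20,  q_0=20·0+1=1
…
a_2=1:  p_2=1·41+20=61,  q_2=1·2+1=3
a_3=2:  p_3=2·61+41=163,  q_3=2·3+2=8
…
a_5=6:  p_5=6·713+163=4441,  q_5=6·35+8=218
…
a_7=1:  p_7=1·5154+4441=9595,  q_7=1·253+218=471
…
a_10=1:  p_10=1·43534+33939=77473,  q_10=1·2137+1666=3803
…
a_13=2:  p_13=2·2110961+508372=4730294,  q_13=2·103623+24955=232201
a_14=1:  p_14=1·4730294+2110961=6841255,  q_14=1·232201+103623=335824
a_15=2:  p_15=2·6841255+4730294=18412804,  q_15=2·335824+232201=903849
→ (18412804, 903849).  Check: 18412804²=339031351142416, 415·903849²=339031351142415, difference 1.

18412804 903849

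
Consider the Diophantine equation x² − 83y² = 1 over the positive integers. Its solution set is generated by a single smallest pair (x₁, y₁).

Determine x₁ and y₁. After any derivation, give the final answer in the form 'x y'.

√83 → a₀=9, period (9,18); ℓ=2 even so k=1
k=0  a_k=9  p_k/q_k = 9/1
k=1  a_k=9  p_k/q_k = 82/9
→ (82, 9).  Check: 82²=6724, 83·9²=6723, difference 1.

82 9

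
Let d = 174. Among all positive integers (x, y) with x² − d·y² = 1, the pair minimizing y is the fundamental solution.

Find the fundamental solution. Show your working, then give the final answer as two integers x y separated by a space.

1451 110

[13; 5,4,5,26] for √174; ℓ=4 ⇒ convergent index 3
step 0: (13, 1)  from 13·(1,0) + (0,1)
…
step 2: (277, 21)  from 4·(66,5) + (13,1)
step 3: (1451, 110)  from 5·(277,21) + (66,5)
→ (1451, 110).  Check: 1451²=2105401, 174·110²=2105400, difference 1.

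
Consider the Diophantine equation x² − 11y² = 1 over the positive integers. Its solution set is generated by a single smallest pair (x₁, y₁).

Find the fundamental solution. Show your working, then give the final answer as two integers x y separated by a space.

10 3

√11 → a₀=3, period (3,6); ℓ=2 even so k=1
a_0=3:  p_0=3·1+0=3,  q_0=3·0+1=1
a_1=3:  p_1=3·3+1=10,  q_1=3·1+0=3
→ (10, 3).  Check: 10²=100, 11·3²=99, difference 1.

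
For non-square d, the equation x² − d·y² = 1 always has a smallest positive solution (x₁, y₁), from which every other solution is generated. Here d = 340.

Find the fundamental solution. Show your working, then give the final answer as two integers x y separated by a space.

285769 15498

[18; 2,3,1,1,1,…,3,2,36] for √340; ℓ=14 ⇒ convergent index 13
a_0=18:  p_0=18·1+0=18,  q_0=18·0+1=1
a_1=2:  p_1=2·18+1=37,  q_1=2·1+0=2
a_2=3:  p_2=3·37+18=129,  q_2=3·2+1=7
a_3=1:  p_3=1·129+37=166,  q_3=1·7+2=9
…
a_7=8:  p_7=8·756+461=6509,  q_7=8·41+25=353
…
a_9=1:  p_9=1·7265+6509=13774,  q_9=1·394+353=747
…
a_11=1:  p_11=1·21039+13774=34813,  q_11=1·1141+747=1888
a_12=3:  p_12=3·34813+21039=125478,  q_12=3·1888+1141=6805
a_13=2:  p_13=2·125478+34813=285769,  q_13=2·6805+1888=15498
fundamental: x₁=285769, y₁=15498  (since 81663921361 − 340·240188004 = 1)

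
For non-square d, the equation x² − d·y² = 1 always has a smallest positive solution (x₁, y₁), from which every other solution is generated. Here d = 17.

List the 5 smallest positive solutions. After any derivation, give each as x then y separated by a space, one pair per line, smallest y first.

√17 → a₀=4, period (8); ℓ=1 odd so k=1
i=0: a=4 ⇒ p=4, q=1
i=1: a=8 ⇒ p=33, q=8
fundamental: x₁=33, y₁=8  (since 1089 − 17·64 = 1)
(x_2, y_2) = (33·33 + 17·8·8, 33·8 + 8·33) = (2177, 528)
(x_3, y_3) = (33·2177 + 17·8·528, 33·528 + 8·2177) = (143649, 34840)
(x_4, y_4) = (33·143649 + 17·8·34840, 33·34840 + 8·143649) = (9478657, 2298912)
(x_5, y_5) = (33·9478657 + 17·8·2298912, 33·2298912 + 8·9478657) = (625447713, 151693352)

33 8
2177 528
143649 34840
9478657 2298912
625447713 151693352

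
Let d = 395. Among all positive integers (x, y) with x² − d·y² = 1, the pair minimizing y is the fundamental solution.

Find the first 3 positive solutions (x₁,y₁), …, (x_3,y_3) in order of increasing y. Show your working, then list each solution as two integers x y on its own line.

159 8
50561 2544
16078239 808984

[19; 1,6,1,38] for √395; ℓ=4 ⇒ convergent index 3
step 0: (19, 1)  from 19·(1,0) + (0,1)
step 1: (20, 1)  from 1·(19,1) + (1,0)
step 2: (139, 7)  from 6·(20,1) + (19,1)
step 3: (159, 8)  from 1·(139,7) + (20,1)
→ (159, 8).  Check: 159²=25281, 395·8²=25280, difference 1.
(x_2, y_2) = (159·159 + 395·8·8, 159·8 + 8·159) = (50561, 2544)
(x_3, y_3) = (159·50561 + 395·8·2544, 159·2544 + 8·50561) = (16078239, 808984)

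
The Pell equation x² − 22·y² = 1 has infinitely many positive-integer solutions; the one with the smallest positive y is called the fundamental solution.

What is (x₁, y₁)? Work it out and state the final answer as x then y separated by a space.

197 42

[4; 1,2,4,2,1,8] for √22; ℓ=6 ⇒ convergent index 5
a_0=4:  p_0=4·1+0=4,  q_0=4·0+1=1
a_1=1:  p_1=1·4+1=5,  q_1=1·1+0=1
…
a_4=2:  p_4=2·61+14=136,  q_4=2·13+3=29
a_5=1:  p_5=1·136+61=197,  q_5=1·29+13=42
fundamental: x₁=197, y₁=42  (since 38809 − 22·1764 = 1)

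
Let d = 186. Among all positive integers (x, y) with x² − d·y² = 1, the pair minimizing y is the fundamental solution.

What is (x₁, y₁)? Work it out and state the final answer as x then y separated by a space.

7501 550

√186 → a₀=13, period (1,1,1,3,4,3,1,1,1,26); ℓ=10 even so k=9
k=0  a_k=13  p_k/q_k = 13/1
k=1  a_k=1  p_k/q_k = 14/1
…
k=3  a_k=1  p_k/q_k = 41/3
k=4  a_k=3  p_k/q_k = 150/11
…
k=6  a_k=3  p_k/q_k = 2073/152
…
k=8  a_k=1  p_k/q_k = 4787/351
k=9  a_k=1  p_k/q_k = 7501/550
→ (7501, 550).  Check: 7501²=56265001, 186·550²=56265000, difference 1.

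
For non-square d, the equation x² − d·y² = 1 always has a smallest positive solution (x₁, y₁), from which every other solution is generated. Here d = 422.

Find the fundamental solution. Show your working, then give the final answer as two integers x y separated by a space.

√422 = [20; 1,1,5,2,1,…,1,1,40, …], period ℓ=14 (even) → k=13
step 0: (20, 1)  from 20·(1,0) + (0,1)
step 1: (21, 1)  from 1·(20,1) + (1,0)
step 2: (41, 2)  from 1·(21,1) + (20,1)
step 3: (226, 11)  from 5·(41,2) + (21,1)
step 4: (493, 24)  from 2·(226,11) + (41,2)
…
step 6: (2650, 129)  from 3·(719,35) + (493,24)
step 7: (53719, 2615)  from 20·(2650,129) + (719,35)
…
step 10: (598859, 29152)  from 2·(217526,10589) + (163807,7974)
step 11: (3211821, 156349)  from 5·(598859,29152) + (217526,10589)
step 12: (3810680, 185501)  from 1·(3211821,156349) + (598859,29152)
step 13: (7022501, 341850)  from 1·(3810680,185501) + (3211821,156349)
(x₁, y₁) = (7022501, 341850);  7022501² − 422·341850² = 1 ✓

7022501 341850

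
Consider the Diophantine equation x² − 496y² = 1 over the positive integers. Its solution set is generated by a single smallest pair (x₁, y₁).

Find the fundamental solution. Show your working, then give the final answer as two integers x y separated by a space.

d=496: √d = [22; 3,1,2,4,1,…,1,3,44] (ℓ=16, even), read p_15/q_15
i=0: a=22 ⇒ p=22, q=1
…
i=3: a=2 ⇒ p=245, q=11
…
i=9: a=2 ⇒ p=35166, q=1579
…
i=11: a=1 ⇒ p=84875, q=3811
…
i=14: a=1 ⇒ p=1252502, q=56239
i=15: a=3 ⇒ p=4620799, q=207480
fundamental: x₁=4620799, y₁=207480  (since 21351783398401 − 496·43047950400 = 1)

4620799 207480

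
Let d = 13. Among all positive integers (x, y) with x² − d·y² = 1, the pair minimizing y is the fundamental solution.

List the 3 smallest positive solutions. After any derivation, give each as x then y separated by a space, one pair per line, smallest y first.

d=13: √d = [3; 1,1,1,1,6] (ℓ=5, odd), read p_9/q_9
a_0=3:  p_0=3·1+0=3,  q_0=3·0+1=1
a_1=1:  p_1=1·3+1=4,  q_1=1·1+0=1
a_2=1:  p_2=1·4+3=7,  q_2=1·1+1=2
a_3=1:  p_3=1·7+4=11,  q_3=1·2+1=3
…
a_5=6:  p_5=6·18+11=119,  q_5=6·5+3=33
…
a_7=1:  p_7=1·137+119=256,  q_7=1·38+33=71
a_8=1:  p_8=1·256+137=393,  q_8=1·71+38=109
a_9=1:  p_9=1·393+256=649,  q_9=1·109+71=180
(x₁, y₁) = (649, 180);  649² − 13·180² = 1 ✓
(x_2, y_2) = (649·649 + 13·180·180, 649·180 + 180·649) = (842401, 233640)
(x_3, y_3) = (649·842401 + 13·180·233640, 649·233640 + 180·842401) = (1093435849, 303264540)

649 180
842401 233640
1093435849 303264540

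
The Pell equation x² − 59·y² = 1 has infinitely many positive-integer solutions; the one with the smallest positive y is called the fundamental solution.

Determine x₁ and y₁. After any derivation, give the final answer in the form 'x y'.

530 69

√59 = [7; 1,2,7,2,1,14, …], period ℓ=6 (even) → k=5
step 0: (7, 1)  from 7·(1,0) + (0,1)
…
step 2: (23, 3)  from 2·(8,1) + (7,1)
step 3: (169, 22)  from 7·(23,3) + (8,1)
step 4: (361, 47)  from 2·(169,22) + (23,3)
step 5: (530, 69)  from 1·(361,47) + (169,22)
(x₁, y₁) = (530, 69);  530² − 59·69² = 1 ✓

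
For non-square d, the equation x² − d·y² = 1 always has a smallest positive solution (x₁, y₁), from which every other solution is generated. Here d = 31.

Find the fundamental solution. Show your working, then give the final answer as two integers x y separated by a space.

d=31: √d = [5; 1,1,3,5,3,1,1,10] (ℓ=8, even), read p_7/q_7
step 0: (5, 1)  from 5·(1,0) + (0,1)
…
step 2: (11, 2)  from 1·(6,1) + (5,1)
…
step 5: (657, 118)  from 3·(206,37) + (39,7)
step 6: (863, 155)  from 1·(657,118) + (206,37)
step 7: (1520, 273)  from 1·(863,155) + (657,118)
→ (1520, 273).  Check: 1520²=2310400, 31·273²=2310399, difference 1.

1520 273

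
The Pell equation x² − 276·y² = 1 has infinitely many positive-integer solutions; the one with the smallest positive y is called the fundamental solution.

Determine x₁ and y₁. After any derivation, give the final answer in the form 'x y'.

√276 = [16; 1,1,1,1,2,2,2,1,1,1,1,32, …], period ℓ=12 (even) → k=11
i=0: a=16 ⇒ p=16, q=1
i=1: a=1 ⇒ p=17, q=1
i=2: a=1 ⇒ p=33, q=2
…
i=4: a=1 ⇒ p=83, q=5
i=5: a=2 ⇒ p=216, q=13
i=6: a=2 ⇒ p=515, q=31
i=7: a=2 ⇒ p=1246, q=75
i=8: a=1 ⇒ p=1761, q=106
i=9: a=1 ⇒ p=3007, q=181
i=10: a=1 ⇒ p=4768, q=287
i=11: a=1 ⇒ p=7775, q=468
→ (7775, 468).  Check: 7775²=60450625, 276·468²=60450624, difference 1.

7775 468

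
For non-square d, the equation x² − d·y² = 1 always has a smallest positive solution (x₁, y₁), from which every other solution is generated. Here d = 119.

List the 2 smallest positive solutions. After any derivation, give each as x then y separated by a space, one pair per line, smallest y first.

d=119: √d = [10; 1,9,1,20] (ℓ=4, even), read p_3/q_3
i=0: a=10 ⇒ p=10, q=1
i=1: a=1 ⇒ p=11, q=1
i=2: a=9 ⇒ p=109, q=10
i=3: a=1 ⇒ p=120, q=11
(x₁, y₁) = (120, 11);  120² − 119·11² = 1 ✓
n=2: (120,11)∘(120,11) = (120·120+119·11·11, 120·11+11·120) = (28799,2640)

120 11
28799 2640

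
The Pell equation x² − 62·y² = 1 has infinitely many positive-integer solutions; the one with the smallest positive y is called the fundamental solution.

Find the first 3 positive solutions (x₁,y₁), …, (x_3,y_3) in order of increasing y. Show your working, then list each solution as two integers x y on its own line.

63 8
7937 1008
999999 127000

d=62: √d = [7; 1,6,1,14] (ℓ=4, even), read p_3/q_3
step 0: (7, 1)  from 7·(1,0) + (0,1)
…
step 2: (55, 7)  from 6·(8,1) + (7,1)
step 3: (63, 8)  from 1·(55,7) + (8,1)
(x₁, y₁) = (63, 8);  63² − 62·8² = 1 ✓
n=2: (63,8)∘(63,8) = (63·63+62·8·8, 63·8+8·63) = (7937,1008)
n=3: (7937,1008)∘(63,8) = (63·7937+62·8·1008, 63·1008+8·7937) = (999999,127000)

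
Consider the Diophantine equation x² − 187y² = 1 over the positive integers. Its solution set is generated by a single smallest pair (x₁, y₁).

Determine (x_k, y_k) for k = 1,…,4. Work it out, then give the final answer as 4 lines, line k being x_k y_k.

√187 → a₀=13, period (1,2,13,2,1,26); ℓ=6 even so k=5
a_0=13:  p_0=13·1+0=13,  q_0=13·0+1=1
a_1=1:  p_1=1·13+1=14,  q_1=1·1+0=1
a_2=2:  p_2=2·14+13=41,  q_2=2·1+1=3
…
a_4=2:  p_4=2·547+41=1135,  q_4=2·40+3=83
a_5=1:  p_5=1·1135+547=1682,  q_5=1·83+40=123
→ (1682, 123).  Check: 1682²=2829124, 187·123²=2829123, difference 1.
n=2: (1682,123)∘(1682,123) = (1682·1682+187·123·123, 1682·123+123·1682) = (5658247,413772)
n=3: (5658247,413772)∘(1682,123) = (1682·5658247+187·123·413772, 1682·413772+123·5658247) = (19034341226,1391928885)
n=4: (19034341226,1391928885)∘(1682,123) = (1682·19034341226+187·123·1391928885, 1682·1391928885+123·19034341226) = (64031518226017,4682448355368)

1682 123
5658247 413772
19034341226 1391928885
64031518226017 4682448355368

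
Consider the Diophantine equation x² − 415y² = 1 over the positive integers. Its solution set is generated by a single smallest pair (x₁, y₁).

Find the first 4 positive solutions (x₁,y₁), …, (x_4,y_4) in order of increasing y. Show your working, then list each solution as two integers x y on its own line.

18412804 903849
678062702284831 33284788965192
24970071273761872339444 1225732590794885332887
919538056459614718055705397121 45138347901436822389057205104

d=415: √d = [20; 2,1,2,4,6,…,1,2,40] (ℓ=16, even), read p_15/q_15
i=0: a=20 ⇒ p=20, q=1
i=1: a=2 ⇒ p=41, q=2
i=2: a=1 ⇒ p=61, q=3
i=3: a=2 ⇒ p=163, q=8
…
i=7: a=1 ⇒ p=9595, q=471
i=8: a=3 ⇒ p=33939, q=1666
i=9: a=1 ⇒ p=43534, q=2137
…
i=11: a=6 ⇒ p=508372, q=24955
…
i=13: a=2 ⇒ p=4730294, q=232201
i=14: a=1 ⇒ p=6841255, q=335824
i=15: a=2 ⇒ p=18412804, q=903849
→ (18412804, 903849).  Check: 18412804²=339031351142416, 415·903849²=339031351142415, difference 1.
n=2: (18412804,903849)∘(18412804,903849) = (18412804·18412804+415·903849·903849, 18412804·903849+903849·18412804) = (678062702284831,33284788965192)
n=3: (678062702284831,33284788965192)∘(18412804,903849) = (18412804·678062702284831+415·903849·33284788965192, 18412804·33284788965192+903849·678062702284831) = (24970071273761872339444,1225732590794885332887)
n=4: (24970071273761872339444,1225732590794885332887)∘(18412804,903849) = (18412804·24970071273761872339444+415·903849·1225732590794885332887, 18412804·1225732590794885332887+903849·24970071273761872339444) = (919538056459614718055705397121,45138347901436822389057205104)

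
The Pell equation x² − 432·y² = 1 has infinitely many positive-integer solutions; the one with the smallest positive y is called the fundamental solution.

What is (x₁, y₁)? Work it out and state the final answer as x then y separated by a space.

d=432: √d = [20; 1,3,1,1,1,3,1,40] (ℓ=8, even), read p_7/q_7
i=0: a=20 ⇒ p=20, q=1
i=1: a=1 ⇒ p=21, q=1
i=2: a=3 ⇒ p=83, q=4
i=3: a=1 ⇒ p=104, q=5
…
i=6: a=3 ⇒ p=1060, q=51
i=7: a=1 ⇒ p=1351, q=65
fundamental: x₁=1351, y₁=65  (since 1825201 − 432·4225 = 1)

1351 65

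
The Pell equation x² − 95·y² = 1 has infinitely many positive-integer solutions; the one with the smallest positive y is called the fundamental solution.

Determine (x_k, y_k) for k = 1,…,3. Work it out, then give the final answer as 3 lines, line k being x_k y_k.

[9; 1,2,1,18] for √95; ℓ=4 ⇒ convergent index 3
i=0: a=9 ⇒ p=9, q=1
…
i=2: a=2 ⇒ p=29, q=3
i=3: a=1 ⇒ p=39, q=4
(x₁, y₁) = (39, 4);  39² − 95·4² = 1 ✓
(39+4√95)^2 = 3041 + 312√95
(39+4√95)^3 = 237159 + 24332√95

39 4
3041 312
237159 24332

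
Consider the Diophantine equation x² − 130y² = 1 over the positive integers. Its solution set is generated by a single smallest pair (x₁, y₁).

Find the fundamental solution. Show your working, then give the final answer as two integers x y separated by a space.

√130 = [11; 2,2,22, …], period ℓ=3 (odd) → k=5
a_0=11:  p_0=11·1+0=11,  q_0=11·0+1=1
a_1=2:  p_1=2·11+1=23,  q_1=2·1+0=2
a_2=2:  p_2=2·23+11=57,  q_2=2·2+1=5
…
a_4=2:  p_4=2·1277+57=2611,  q_4=2·112+5=229
a_5=2:  p_5=2·2611+1277=6499,  q_5=2·229+112=570
→ (6499, 570).  Check: 6499²=42237001, 130·570²=42237000, difference 1.

6499 570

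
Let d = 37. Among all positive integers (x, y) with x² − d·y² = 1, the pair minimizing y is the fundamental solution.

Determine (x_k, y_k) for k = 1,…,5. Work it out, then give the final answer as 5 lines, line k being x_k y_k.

73 12
10657 1752
1555849 255780
227143297 37342128
33161365513 5451694908

[6; 12] for √37; ℓ=1 ⇒ convergent index 1
i=0: a=6 ⇒ p=6, q=1
i=1: a=12 ⇒ p=73, q=12
fundamental: x₁=73, y₁=12  (since 5329 − 37·144 = 1)
n=2: (73,12)∘(73,12) = (73·73+37·12·12, 73·12+12·73) = (10657,1752)
n=3: (10657,1752)∘(73,12) = (73·10657+37·12·1752, 73·1752+12·10657) = (1555849,255780)
n=4: (1555849,255780)∘(73,12) = (73·1555849+37·12·255780, 73·255780+12·1555849) = (227143297,37342128)
n=5: (227143297,37342128)∘(73,12) = (73·227143297+37·12·37342128, 73·37342128+12·227143297) = (33161365513,5451694908)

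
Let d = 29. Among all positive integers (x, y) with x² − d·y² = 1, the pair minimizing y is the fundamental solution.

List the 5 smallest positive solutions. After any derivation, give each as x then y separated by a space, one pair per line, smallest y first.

√29 = [5; 2,1,1,2,10, …], period ℓ=5 (odd) → k=9
i=0: a=5 ⇒ p=5, q=1
i=1: a=2 ⇒ p=11, q=2
i=2: a=1 ⇒ p=16, q=3
…
i=6: a=2 ⇒ p=1524, q=283
i=7: a=1 ⇒ p=2251, q=418
i=8: a=1 ⇒ p=3775, q=701
i=9: a=2 ⇒ p=9801, q=1820
(x₁, y₁) = (9801, 1820);  9801² − 29·1820² = 1 ✓
(x_2, y_2) = (9801·9801 + 29·1820·1820, 9801·1820 + 1820·9801) = (192119201, 35675640)
(x_3, y_3) = (9801·192119201 + 29·1820·35675640, 9801·35675640 + 1820·192119201) = (3765920568201, 699313893460)
(x_4, y_4) = (9801·3765920568201 + 29·1820·699313893460, 9801·699313893460 + 1820·3765920568201) = (73819574785756801, 13707950903927280)
(x_5, y_5) = (9801·73819574785756801 + 29·1820·13707950903927280, 9801·13707950903927280 + 1820·73819574785756801) = (1447011301184484245001, 268703252919468649100)

9801 1820
192119201 35675640
3765920568201 699313893460
73819574785756801 13707950903927280
1447011301184484245001 268703252919468649100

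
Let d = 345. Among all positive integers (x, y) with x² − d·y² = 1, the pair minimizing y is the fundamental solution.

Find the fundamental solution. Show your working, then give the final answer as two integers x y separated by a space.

6761 364

[18; 1,1,2,1,6,1,2,1,1,36] for √345; ℓ=10 ⇒ convergent index 9
a_0=18:  p_0=18·1+0=18,  q_0=18·0+1=1
a_1=1:  p_1=1·18+1=19,  q_1=1·1+0=1
…
a_6=1:  p_6=1·873+130=1003,  q_6=1·47+7=54
a_7=2:  p_7=2·1003+873=2879,  q_7=2·54+47=155
a_8=1:  p_8=1·2879+1003=3882,  q_8=1·155+54=209
a_9=1:  p_9=1·3882+2879=6761,  q_9=1·209+155=364
→ (6761, 364).  Check: 6761²=45711121, 345·364²=45711120, difference 1.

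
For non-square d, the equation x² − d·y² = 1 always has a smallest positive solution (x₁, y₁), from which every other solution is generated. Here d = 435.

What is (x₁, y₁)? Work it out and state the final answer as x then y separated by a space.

146 7

√435 → a₀=20, period (1,5,1,40); ℓ=4 even so k=3
i=0: a=20 ⇒ p=20, q=1
i=1: a=1 ⇒ p=21, q=1
i=2: a=5 ⇒ p=125, q=6
i=3: a=1 ⇒ p=146, q=7
(x₁, y₁) = (146, 7);  146² − 435·7² = 1 ✓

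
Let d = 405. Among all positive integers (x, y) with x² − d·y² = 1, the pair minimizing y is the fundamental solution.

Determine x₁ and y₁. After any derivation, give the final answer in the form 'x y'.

[20; 8,40] for √405; ℓ=2 ⇒ convergent index 1
step 0: (20, 1)  from 20·(1,0) + (0,1)
step 1: (161, 8)  from 8·(20,1) + (1,0)
fundamental: x₁=161, y₁=8  (since 25921 − 405·64 = 1)

161 8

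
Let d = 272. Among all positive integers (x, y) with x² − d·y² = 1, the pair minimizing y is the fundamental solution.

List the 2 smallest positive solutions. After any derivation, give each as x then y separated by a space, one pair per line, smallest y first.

[16; 2,32] for √272; ℓ=2 ⇒ convergent index 1
a_0=16:  p_0=16·1+0=16,  q_0=16·0+1=1
a_1=2:  p_1=2·16+1=33,  q_1=2·1+0=2
→ (33, 2).  Check: 33²=1089, 272·2²=1088, difference 1.
k=2:  x_2 = 33·33+272·2·2 = 2177,  y_2 = 33·2+2·33 = 132

33 2
2177 132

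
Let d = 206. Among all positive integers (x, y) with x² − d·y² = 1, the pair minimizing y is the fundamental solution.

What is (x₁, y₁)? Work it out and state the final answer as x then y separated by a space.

59535 4148

√206 = [14; 2,1,5,14,5,1,2,28, …], period ℓ=8 (even) → k=7
a_0=14:  p_0=14·1+0=14,  q_0=14·0+1=1
a_1=2:  p_1=2·14+1=29,  q_1=2·1+0=2
a_2=1:  p_2=1·29+14=43,  q_2=1·2+1=3
a_3=5:  p_3=5·43+29=244,  q_3=5·3+2=17
…
a_6=1:  p_6=1·17539+3459=20998,  q_6=1·1222+241=1463
a_7=2:  p_7=2·20998+17539=59535,  q_7=2·1463+1222=4148
→ (59535, 4148).  Check: 59535²=3544416225, 206·4148²=3544416224, difference 1.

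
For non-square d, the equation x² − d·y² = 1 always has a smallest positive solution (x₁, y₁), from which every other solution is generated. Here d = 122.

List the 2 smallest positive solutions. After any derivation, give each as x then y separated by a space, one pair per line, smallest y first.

243 22
118097 10692

√122 = [11; 22, …], period ℓ=1 (odd) → k=1
i=0: a=11 ⇒ p=11, q=1
i=1: a=22 ⇒ p=243, q=22
fundamental: x₁=243, y₁=22  (since 59049 − 122·484 = 1)
(243+22√122)^2 = 118097 + 10692√122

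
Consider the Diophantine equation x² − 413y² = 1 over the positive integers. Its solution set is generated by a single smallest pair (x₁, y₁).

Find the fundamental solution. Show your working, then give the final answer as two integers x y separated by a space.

√413 → a₀=20, period (3,9,1,4,1,9,3,40); ℓ=8 even so k=7
a_0=20:  p_0=20·1+0=20,  q_0=20·0+1=1
a_1=3:  p_1=3·20+1=61,  q_1=3·1+0=3
a_2=9:  p_2=9·61+20=569,  q_2=9·3+1=28
…
a_4=4:  p_4=4·630+569=3089,  q_4=4·31+28=152
…
a_6=9:  p_6=9·3719+3089=36560,  q_6=9·183+152=1799
a_7=3:  p_7=3·36560+3719=113399,  q_7=3·1799+183=5580
fundamental: x₁=113399, y₁=5580  (since 12859333201 − 413·31136400 = 1)

113399 5580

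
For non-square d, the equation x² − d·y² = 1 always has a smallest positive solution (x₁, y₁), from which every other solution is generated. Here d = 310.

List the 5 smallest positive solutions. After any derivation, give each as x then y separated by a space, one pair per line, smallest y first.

√310 → a₀=17, period (1,1,1,1,5,…,1,1,34); ℓ=16 even so k=15
step 0: (17, 1)  from 17·(1,0) + (0,1)
step 1: (18, 1)  from 1·(17,1) + (1,0)
…
step 4: (88, 5)  from 1·(53,3) + (35,2)
step 5: (493, 28)  from 5·(88,5) + (53,3)
step 6: (1567, 89)  from 3·(493,28) + (88,5)
step 7: (2060, 117)  from 1·(1567,89) + (493,28)
…
step 9: (7747, 440)  from 1·(5687,323) + (2060,117)
step 10: (28928, 1643)  from 3·(7747,440) + (5687,323)
…
step 12: (181315, 10298)  from 1·(152387,8655) + (28928,1643)
step 13: (333702, 18953)  from 1·(181315,10298) + (152387,8655)
step 14: (515017, 29251)  from 1·(333702,18953) + (181315,10298)
step 15: (848719, 48204)  from 1·(515017,29251) + (333702,18953)
→ (848719, 48204).  Check: 848719²=720323940961, 310·48204²=720323940960, difference 1.
k=2:  x_2 = 848719·848719+310·48204·48204 = 1440647881921,  y_2 = 848719·48204+48204·848719 = 81823301352
k=3:  x_3 = 848719·1440647881921+310·48204·81823301352 = 2445410459391369679,  y_3 = 848719·81823301352+48204·1440647881921 = 138889981000287972
k=4:  x_4 = 848719·2445410459391369679+310·48204·138889981000287972 = 4150932639366927117300481,  y_4 = 848719·138889981000287972+48204·2445410459391369679 = 235757131569084991314384
k=5:  x_5 = 848719·4150932639366927117300481+310·48204·235757131569084991314384 = 7045950797499272621676902497999,  y_5 = 848719·235757131569084991314384+48204·4150932639366927117300481 = 400183113896225599505705060220

848719 48204
1440647881921 81823301352
2445410459391369679 138889981000287972
4150932639366927117300481 235757131569084991314384
7045950797499272621676902497999 400183113896225599505705060220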